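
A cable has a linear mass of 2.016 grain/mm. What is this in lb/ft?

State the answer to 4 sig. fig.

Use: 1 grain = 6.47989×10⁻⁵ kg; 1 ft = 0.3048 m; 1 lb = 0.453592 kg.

2.016 grain/mm × 6.47989×10⁻⁵ kg/grain ÷ 0.001 m/mm = 0.130635 kg/m
0.130635 kg/m ÷ 0.453592 kg/lb × 0.3048 m/ft = 0.0877827 lb/ft

0.08778 lb/ft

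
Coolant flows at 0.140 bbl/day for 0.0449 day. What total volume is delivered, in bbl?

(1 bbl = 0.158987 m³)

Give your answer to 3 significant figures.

0.00629 bbl

0.140 bbl/day → 2.57618×10⁻⁷ m³/s
0.0449 day → 3879.36 s
V = Q × t = 2.57618×10⁻⁷ × 3879.36 = 9.99393×10⁻⁴ m³
In bbl: 9.99393×10⁻⁴ / 0.158987 = 0.006286 bbl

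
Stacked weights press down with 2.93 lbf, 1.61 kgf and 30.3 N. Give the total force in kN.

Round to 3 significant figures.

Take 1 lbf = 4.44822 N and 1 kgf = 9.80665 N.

2.93 lbf × 4.44822 → 13.0333 N
1.61 kgf × 9.80665 → 15.7887 N
30.3 N (already N)
Total: 13.0333 + 15.7887 + 30.3 = 59.122 N
In kN: 59.122 / 1000 = 0.059122 kN

0.0591 kN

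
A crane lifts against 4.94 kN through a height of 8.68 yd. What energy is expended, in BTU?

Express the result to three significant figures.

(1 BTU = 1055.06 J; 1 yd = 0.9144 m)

4.94 kN × 1000 → 4940 N
8.68 yd × 0.9144 → 7.93699 m
W = F × d = 4940 N × 7.93699 m = 39208.7 J
39208.7 J ÷ (1055.06 J/BTU) = 37.1625 BTU

37.2 BTU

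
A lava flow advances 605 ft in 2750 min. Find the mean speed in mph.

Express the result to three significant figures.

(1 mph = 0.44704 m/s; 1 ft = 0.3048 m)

605 ft × 0.3048 = 184.404 m
2750 min × 60 = 165000 s
v = d / t = 184.404 m / 165000 s = 0.0011176 m/s
0.0011176 m/s ÷ (0.44704 m/s/mph) = 0.0025 mph

0.00250 mph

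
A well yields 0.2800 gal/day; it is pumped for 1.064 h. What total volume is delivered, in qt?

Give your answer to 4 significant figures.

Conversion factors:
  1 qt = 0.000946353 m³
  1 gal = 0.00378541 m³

0.04965 qt

0.2800 gal/day → 1.22675×10⁻⁸ m³/s
1.064 h → 3830.4 s
V = Q × t = 1.22675×10⁻⁸ × 3830.4 = 4.69894×10⁻⁵ m³
In qt: 4.69894×10⁻⁵ / 0.000946353 = 0.0496531 qt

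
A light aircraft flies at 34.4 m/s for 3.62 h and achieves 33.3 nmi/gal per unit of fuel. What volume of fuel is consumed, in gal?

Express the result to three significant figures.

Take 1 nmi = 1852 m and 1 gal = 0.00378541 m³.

7.27 gal

3.62 h → 13032 s
d = v × t = 34.4 × 13032 = 448301 m
33.3 nmi/gal → 1.62919×10⁷ m/m³
V = d / (distance per unit fuel) = 448301 / 1.62919×10⁷ = 0.0275168 m³
In gal: 0.0275168 / 0.00378541 = 7.26917 gal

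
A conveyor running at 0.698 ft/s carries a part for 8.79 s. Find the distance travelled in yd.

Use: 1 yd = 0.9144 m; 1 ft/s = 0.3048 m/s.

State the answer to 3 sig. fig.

2.05 yd

0.698 ft/s × 0.3048 → 0.21275 m/s
d = v × t = 0.21275 m/s × 8.79 s = 1.87007 m
1.87007 m ÷ (0.9144 m/yd) = 2.04513 yd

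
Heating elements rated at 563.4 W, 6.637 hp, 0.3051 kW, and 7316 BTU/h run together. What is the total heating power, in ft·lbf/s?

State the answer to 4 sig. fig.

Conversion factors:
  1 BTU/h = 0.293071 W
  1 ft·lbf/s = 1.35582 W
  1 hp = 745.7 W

5872 ft·lbf/s

563.4 W (already W)
6.637 hp × 745.7 = 4949.21 W
0.3051 kW × 1000 = 305.1 W
7316 BTU/h × 0.293071 = 2144.11 W
Sum: 563.4 + 4949.21 + 305.1 + 2144.11 = 7961.82 W
In ft·lbf/s: 7961.82 / 1.35582 = 5872.33 ft·lbf/s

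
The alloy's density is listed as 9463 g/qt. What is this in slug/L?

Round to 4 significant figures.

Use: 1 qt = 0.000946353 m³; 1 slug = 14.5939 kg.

0.6852 slug/L

9463 g/qt × 0.001 kg/g ÷ 0.000946353 m³/qt = 9999.44 kg/m³
9999.44 kg/m³ ÷ 14.5939 kg/slug × 0.001 m³/L = 0.685179 slug/L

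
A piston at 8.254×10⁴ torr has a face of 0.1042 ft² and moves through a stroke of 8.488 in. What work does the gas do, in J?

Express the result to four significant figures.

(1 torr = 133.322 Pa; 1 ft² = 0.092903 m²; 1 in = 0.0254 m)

8.254×10⁴ torr → 1.10044×10⁷ Pa
0.1042 ft² → 0.00968049 m²
F = P × A = 1.10044×10⁷ × 0.00968049 = 106528 N
8.488 in → 0.215595 m
W = F × d = 106528 × 0.215595 = 22966.9 J

2.297×10⁴ J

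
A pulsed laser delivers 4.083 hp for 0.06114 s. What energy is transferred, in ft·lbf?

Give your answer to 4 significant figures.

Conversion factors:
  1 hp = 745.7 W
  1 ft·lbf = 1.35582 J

4.083 hp × 745.7 → 3044.69 W
E = P × t = 3044.69 W × 0.06114 s = 186.152 J
186.152 J ÷ (1.35582 J/ft·lbf) = 137.298 ft·lbf

137.3 ft·lbf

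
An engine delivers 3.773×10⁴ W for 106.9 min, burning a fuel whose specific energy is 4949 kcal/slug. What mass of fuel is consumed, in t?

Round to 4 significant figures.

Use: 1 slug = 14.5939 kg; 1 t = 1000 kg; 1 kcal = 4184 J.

0.1706 t

106.9 min → 6414 s
E = P × t = 37730 × 6414 = 2.42×10⁸ J
4949 kcal/slug → 1.41885×10⁶ J/kg
m = E / e_s = 2.42×10⁸ / 1.41885×10⁶ = 170.561 kg
In t: 170.561 / 1000 = 0.170561 t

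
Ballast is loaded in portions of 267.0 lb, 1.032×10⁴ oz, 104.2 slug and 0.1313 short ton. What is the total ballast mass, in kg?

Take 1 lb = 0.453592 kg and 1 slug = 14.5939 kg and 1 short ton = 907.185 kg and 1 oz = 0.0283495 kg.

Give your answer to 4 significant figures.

267.0 lb × 0.453592 = 121.109 kg
1.032×10⁴ oz × 0.0283495 = 292.567 kg
104.2 slug × 14.5939 = 1520.68 kg
0.1313 short ton × 907.185 = 119.113 kg
Sum: 121.109 + 292.567 + 1520.68 + 119.113 = 2053.47 kg

2053 kg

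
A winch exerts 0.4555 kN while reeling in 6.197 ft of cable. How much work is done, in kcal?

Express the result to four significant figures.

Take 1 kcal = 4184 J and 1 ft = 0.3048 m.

0.2056 kcal

0.4555 kN × 1000 = 455.5 N
6.197 ft × 0.3048 = 1.88885 m
W = F × d = 455.5 N × 1.88885 m = 860.371 J
860.371 J ÷ (4184 J/kcal) = 0.205634 kcal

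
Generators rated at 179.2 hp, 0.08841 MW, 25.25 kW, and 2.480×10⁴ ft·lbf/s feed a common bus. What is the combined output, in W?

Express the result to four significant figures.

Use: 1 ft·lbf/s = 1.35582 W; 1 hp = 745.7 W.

179.2 hp × 745.7 = 133629 W
0.08841 MW × 1000000 = 88410 W
25.25 kW × 1000 = 25250 W
2.480×10⁴ ft·lbf/s × 1.35582 = 33624.3 W
Total: 133629 + 88410 + 25250 + 33624.3 = 280913 W

2.809×10⁵ W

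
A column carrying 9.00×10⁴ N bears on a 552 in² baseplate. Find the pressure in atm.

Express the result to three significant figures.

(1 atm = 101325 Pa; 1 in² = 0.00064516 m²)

2.49 atm

552 in² × 0.00064516 → 0.356128 m²
P = F / A = 90000 N / 0.356128 m² = 252718 Pa
252718 Pa ÷ (101325 Pa/atm) = 2.49413 atm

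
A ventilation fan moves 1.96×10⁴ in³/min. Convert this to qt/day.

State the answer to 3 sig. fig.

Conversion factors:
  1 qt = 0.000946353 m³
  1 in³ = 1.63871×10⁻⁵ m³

1.96×10⁴ in³/min × 1.63871×10⁻⁵ m³/in³ ÷ 60 s/min = 0.00535312 m³/s
0.00535312 m³/s ÷ 0.000946353 m³/qt × 86400 s/day = 488728 qt/day

4.89×10⁵ qt/day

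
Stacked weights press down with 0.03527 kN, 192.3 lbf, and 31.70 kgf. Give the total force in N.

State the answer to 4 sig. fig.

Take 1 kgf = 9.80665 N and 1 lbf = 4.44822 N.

0.03527 kN × 1000 → 35.27 N
192.3 lbf × 4.44822 → 855.393 N
31.70 kgf × 9.80665 → 310.871 N
Combined: 35.27 + 855.393 + 310.871 = 1201.53 N

1202 N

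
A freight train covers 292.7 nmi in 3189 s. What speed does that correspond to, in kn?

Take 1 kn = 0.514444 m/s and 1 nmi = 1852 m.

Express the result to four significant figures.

292.7 nmi × 1852 → 542080 m
v = d / t = 542080 m / 3189 s = 169.984 m/s
169.984 m/s ÷ (0.514444 m/s/kn) = 330.423 kn

330.4 kn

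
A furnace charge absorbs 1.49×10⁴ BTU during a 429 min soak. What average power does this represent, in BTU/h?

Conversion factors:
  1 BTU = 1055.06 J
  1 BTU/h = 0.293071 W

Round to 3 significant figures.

1.49×10⁴ BTU × 1055.06 → 1.57204×10⁷ J
429 min × 60 → 25740 s
P = E / t = 1.57204×10⁷ J / 25740 s = 610.738 W
610.738 W ÷ (0.293071 W/BTU/h) = 2083.93 BTU/h

2080 BTU/h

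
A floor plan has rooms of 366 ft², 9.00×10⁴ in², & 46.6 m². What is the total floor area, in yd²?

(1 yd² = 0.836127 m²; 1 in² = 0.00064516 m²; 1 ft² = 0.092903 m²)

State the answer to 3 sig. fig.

166 yd²

366 ft² × 0.092903 = 34.0025 m²
9.00×10⁴ in² × 0.00064516 = 58.0644 m²
46.6 m² (already m²)
Combined: 34.0025 + 58.0644 + 46.6 = 138.667 m²
In yd²: 138.667 / 0.836127 = 165.844 yd²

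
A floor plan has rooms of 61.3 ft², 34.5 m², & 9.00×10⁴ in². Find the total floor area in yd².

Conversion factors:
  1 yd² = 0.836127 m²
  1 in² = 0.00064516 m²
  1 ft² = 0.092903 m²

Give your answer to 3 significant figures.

61.3 ft² × 0.092903 = 5.69495 m²
34.5 m² (already m²)
9.00×10⁴ in² × 0.00064516 = 58.0644 m²
Sum: 5.69495 + 34.5 + 58.0644 = 98.2594 m²
In yd²: 98.2594 / 0.836127 = 117.517 yd²

118 yd²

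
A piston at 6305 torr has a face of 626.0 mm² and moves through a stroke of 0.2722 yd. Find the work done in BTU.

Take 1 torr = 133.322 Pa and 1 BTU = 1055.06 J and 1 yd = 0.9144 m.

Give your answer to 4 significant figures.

0.1241 BTU

6305 torr → 840595 Pa
626.0 mm² → 6.26×10⁻⁴ m²
F = P × A = 840595 × 6.26×10⁻⁴ = 526.212 N
0.2722 yd → 0.2489 m
W = F × d = 526.212 × 0.2489 = 130.974 J
In BTU: 130.974 / 1055.06 = 0.124139 BTU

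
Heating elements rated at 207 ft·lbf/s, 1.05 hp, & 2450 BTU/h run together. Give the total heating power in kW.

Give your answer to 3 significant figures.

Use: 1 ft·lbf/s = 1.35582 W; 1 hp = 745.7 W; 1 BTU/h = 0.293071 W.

1.78 kW

207 ft·lbf/s × 1.35582 = 280.655 W
1.05 hp × 745.7 = 782.985 W
2450 BTU/h × 0.293071 = 718.024 W
Sum: 280.655 + 782.985 + 718.024 = 1781.66 W
In kW: 1781.66 / 1000 = 1.78166 kW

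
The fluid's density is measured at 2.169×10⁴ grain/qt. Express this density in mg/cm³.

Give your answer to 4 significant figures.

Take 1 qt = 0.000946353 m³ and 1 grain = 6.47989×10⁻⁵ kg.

1485 mg/cm³

2.169×10⁴ grain/qt × 6.47989×10⁻⁵ kg/grain ÷ 0.000946353 m³/qt = 1485.16 kg/m³
1485.16 kg/m³ ÷ 10⁻⁶ kg/mg × 10⁻⁶ m³/cm³ = 1485.16 mg/cm³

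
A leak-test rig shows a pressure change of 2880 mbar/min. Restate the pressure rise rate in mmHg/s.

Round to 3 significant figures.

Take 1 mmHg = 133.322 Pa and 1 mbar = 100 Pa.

36.0 mmHg/s

2880 mbar/min × 100 Pa/mbar ÷ 60 s/min = 4800 Pa/s
4800 Pa/s ÷ 133.322 Pa/mmHg = 36.0031 mmHg/s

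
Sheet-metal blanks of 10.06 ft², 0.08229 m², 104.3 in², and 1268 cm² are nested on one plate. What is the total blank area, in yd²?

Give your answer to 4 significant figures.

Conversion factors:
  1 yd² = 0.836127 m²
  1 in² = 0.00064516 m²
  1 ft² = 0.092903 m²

1.448 yd²

10.06 ft² × 0.092903 = 0.934604 m²
0.08229 m² (already m²)
104.3 in² × 0.00064516 = 0.0672902 m²
1268 cm² × 0.0001 = 0.1268 m²
Combined: 0.934604 + 0.08229 + 0.0672902 + 0.1268 = 1.21098 m²
In yd²: 1.21098 / 0.836127 = 1.44832 yd²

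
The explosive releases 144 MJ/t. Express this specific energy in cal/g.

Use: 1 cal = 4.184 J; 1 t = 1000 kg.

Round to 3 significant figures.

34.4 cal/g

144 MJ/t × 1000000 J/MJ ÷ 1000 kg/t = 144000 J/kg
144000 J/kg ÷ 4.184 J/cal × 0.001 kg/g = 34.4168 cal/g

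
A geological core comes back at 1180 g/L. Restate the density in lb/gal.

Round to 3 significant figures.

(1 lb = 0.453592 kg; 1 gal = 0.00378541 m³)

9.85 lb/gal

1180 g/L × 0.001 kg/g ÷ 0.001 m³/L = 1180 kg/m³
1180 kg/m³ ÷ 0.453592 kg/lb × 0.00378541 m³/gal = 9.84758 lb/gal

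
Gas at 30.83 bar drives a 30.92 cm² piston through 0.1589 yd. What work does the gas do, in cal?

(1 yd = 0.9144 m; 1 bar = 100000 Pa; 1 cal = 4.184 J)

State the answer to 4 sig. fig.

30.83 bar → 3.083×10⁶ Pa
30.92 cm² → 0.003092 m²
F = P × A = 3.083×10⁶ × 0.003092 = 9532.64 N
0.1589 yd → 0.145298 m
W = F × d = 9532.64 × 0.145298 = 1385.07 J
In cal: 1385.07 / 4.184 = 331.04 cal

331.0 cal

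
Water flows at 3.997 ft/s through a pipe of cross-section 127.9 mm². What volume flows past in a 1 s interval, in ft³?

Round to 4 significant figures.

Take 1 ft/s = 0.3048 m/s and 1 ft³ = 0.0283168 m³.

0.005503 ft³

3.997 ft/s × 0.3048 = 1.21829 m/s
127.9 mm² × 10⁻⁶ = 1.279×10⁻⁴ m²
V = v × A × t = 1.21829 m/s × 1.279×10⁻⁴ m² × 1 s = 1.55819×10⁻⁴ m³
1.55819×10⁻⁴ m³ ÷ (0.0283168 m³/ft³) = 0.00550271 ft³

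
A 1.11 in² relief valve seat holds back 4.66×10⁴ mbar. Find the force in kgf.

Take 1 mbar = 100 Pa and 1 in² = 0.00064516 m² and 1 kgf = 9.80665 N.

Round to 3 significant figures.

4.66×10⁴ mbar × 100 → 4.66×10⁶ Pa
1.11 in² × 0.00064516 → 7.16128×10⁻⁴ m²
F = P × A = 4.66×10⁶ Pa × 7.16128×10⁻⁴ m² = 3337.16 N
3337.16 N ÷ (9.80665 N/kgf) = 340.296 kgf

340 kgf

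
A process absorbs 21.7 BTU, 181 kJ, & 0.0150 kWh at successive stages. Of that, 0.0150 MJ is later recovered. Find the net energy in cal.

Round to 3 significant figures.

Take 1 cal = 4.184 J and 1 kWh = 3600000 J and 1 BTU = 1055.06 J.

5.81×10⁴ cal

21.7 BTU × 1055.06 → 22894.8 J
181 kJ × 1000 → 181000 J
0.0150 kWh × 3600000 → 54000 J
0.0150 MJ × 1000000 → 15000 J
Net: 22894.8 + 181000 + 54000 − 15000 = 242895 J
In cal: 242895 / 4.184 = 58053.3 cal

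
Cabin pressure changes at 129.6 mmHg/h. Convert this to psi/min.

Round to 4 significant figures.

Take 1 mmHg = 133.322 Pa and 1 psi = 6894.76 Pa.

0.04177 psi/min

129.6 mmHg/h × 133.322 Pa/mmHg ÷ 3600 s/h = 4.79959 Pa/s
4.79959 Pa/s ÷ 6894.76 Pa/psi × 60 s/min = 0.0417673 psi/min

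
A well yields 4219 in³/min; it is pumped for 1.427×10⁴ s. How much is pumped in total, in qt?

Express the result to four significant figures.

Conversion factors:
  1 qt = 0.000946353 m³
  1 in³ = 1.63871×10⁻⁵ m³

4219 in³/min → 0.00115229 m³/s
V = Q × t = 0.00115229 × 14270 = 16.4432 m³
In qt: 16.4432 / 0.000946353 = 17375.3 qt

1.738×10⁴ qt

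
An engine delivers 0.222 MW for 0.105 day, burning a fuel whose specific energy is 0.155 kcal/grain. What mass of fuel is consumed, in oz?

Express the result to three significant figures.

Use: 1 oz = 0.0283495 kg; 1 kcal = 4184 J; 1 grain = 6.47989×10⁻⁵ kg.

0.222 MW → 222000 W
0.105 day → 9072 s
E = P × t = 222000 × 9072 = 2.01398×10⁹ J
0.155 kcal/grain → 1.00082×10⁷ J/kg
m = E / e_s = 2.01398×10⁹ / 1.00082×10⁷ = 201.233 kg
In oz: 201.233 / 0.0283495 = 7098.29 oz

7100 oz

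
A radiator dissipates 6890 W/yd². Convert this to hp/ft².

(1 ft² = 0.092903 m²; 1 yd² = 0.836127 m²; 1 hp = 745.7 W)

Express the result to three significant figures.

6890 W/yd² ÷ 0.836127 m²/yd² = 8240.37 W/m²
8240.37 W/m² ÷ 745.7 W/hp × 0.092903 m²/ft² = 1.02663 hp/ft²

1.03 hp/ft²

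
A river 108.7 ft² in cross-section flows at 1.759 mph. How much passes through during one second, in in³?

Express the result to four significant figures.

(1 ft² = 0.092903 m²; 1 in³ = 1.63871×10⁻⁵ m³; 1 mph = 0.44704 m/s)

1.759 mph × 0.44704 = 0.786343 m/s
108.7 ft² × 0.092903 = 10.0986 m²
V = v × A × t = 0.786343 m/s × 10.0986 m² × 1 s = 7.94096 m³
7.94096 m³ ÷ (1.63871×10⁻⁵ m³/in³) = 484586 in³

4.846×10⁵ in³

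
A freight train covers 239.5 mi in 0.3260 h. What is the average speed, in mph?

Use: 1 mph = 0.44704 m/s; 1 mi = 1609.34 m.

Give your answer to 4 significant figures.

734.7 mph

239.5 mi × 1609.34 = 385437 m
0.3260 h × 3600 = 1173.6 s
v = d / t = 385437 m / 1173.6 s = 328.423 m/s
328.423 m/s ÷ (0.44704 m/s/mph) = 734.661 mph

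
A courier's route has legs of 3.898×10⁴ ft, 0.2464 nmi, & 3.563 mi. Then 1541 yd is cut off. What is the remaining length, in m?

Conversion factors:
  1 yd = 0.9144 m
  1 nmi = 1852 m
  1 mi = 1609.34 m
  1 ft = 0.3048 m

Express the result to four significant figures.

1.666×10⁴ m

3.898×10⁴ ft × 0.3048 = 11881.1 m
0.2464 nmi × 1852 = 456.333 m
3.563 mi × 1609.34 = 5734.08 m
1541 yd × 0.9144 = 1409.09 m
Result: 11881.1 + 456.333 + 5734.08 − 1409.09 = 16662.4 m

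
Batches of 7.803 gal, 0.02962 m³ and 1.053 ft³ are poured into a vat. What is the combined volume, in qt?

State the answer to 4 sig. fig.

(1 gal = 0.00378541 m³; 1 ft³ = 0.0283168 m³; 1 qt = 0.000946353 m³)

94.02 qt

7.803 gal × 0.00378541 = 0.0295376 m³
0.02962 m³ (already m³)
1.053 ft³ × 0.0283168 = 0.0298176 m³
Total: 0.0295376 + 0.02962 + 0.0298176 = 0.0889752 m³
In qt: 0.0889752 / 0.000946353 = 94.019 qt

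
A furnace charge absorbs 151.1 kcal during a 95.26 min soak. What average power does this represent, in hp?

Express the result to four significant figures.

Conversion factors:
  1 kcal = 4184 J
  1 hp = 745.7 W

151.1 kcal × 4184 = 632202 J
95.26 min × 60 = 5715.6 s
P = E / t = 632202 J / 5715.6 s = 110.61 W
110.61 W ÷ (745.7 W/hp) = 0.14833 hp

0.1483 hp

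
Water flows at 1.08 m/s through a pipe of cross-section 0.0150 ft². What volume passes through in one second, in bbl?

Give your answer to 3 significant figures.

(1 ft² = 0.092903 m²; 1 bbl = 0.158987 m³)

0.0150 ft² × 0.092903 → 0.00139354 m²
V = v × A × t = 1.08 m/s × 0.00139354 m² × 1 s = 0.00150502 m³
0.00150502 m³ ÷ (0.158987 m³/bbl) = 0.00946631 bbl

0.00947 bbl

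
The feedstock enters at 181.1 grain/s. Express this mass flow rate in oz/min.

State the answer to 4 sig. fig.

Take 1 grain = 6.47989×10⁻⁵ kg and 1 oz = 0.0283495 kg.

24.84 oz/min

181.1 grain/s × 6.47989×10⁻⁵ kg/grain = 0.0117351 kg/s
0.0117351 kg/s ÷ 0.0283495 kg/oz × 60 s/min = 24.8366 oz/min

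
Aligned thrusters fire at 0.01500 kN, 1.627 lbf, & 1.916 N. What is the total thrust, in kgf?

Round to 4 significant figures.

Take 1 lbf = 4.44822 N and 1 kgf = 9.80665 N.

2.463 kgf

0.01500 kN × 1000 = 15 N
1.627 lbf × 4.44822 = 7.23725 N
1.916 N (already N)
Combined: 15 + 7.23725 + 1.916 = 24.1532 N
In kgf: 24.1532 / 9.80665 = 2.46294 kgf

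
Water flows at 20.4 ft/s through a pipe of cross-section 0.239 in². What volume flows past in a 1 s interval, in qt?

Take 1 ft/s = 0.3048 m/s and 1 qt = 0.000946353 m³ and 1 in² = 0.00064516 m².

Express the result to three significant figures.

20.4 ft/s × 0.3048 → 6.21792 m/s
0.239 in² × 0.00064516 → 1.54193×10⁻⁴ m²
V = v × A × t = 6.21792 m/s × 1.54193×10⁻⁴ m² × 1 s = 9.5876×10⁻⁴ m³
9.5876×10⁻⁴ m³ ÷ (0.000946353 m³/qt) = 1.01311 qt

1.01 qt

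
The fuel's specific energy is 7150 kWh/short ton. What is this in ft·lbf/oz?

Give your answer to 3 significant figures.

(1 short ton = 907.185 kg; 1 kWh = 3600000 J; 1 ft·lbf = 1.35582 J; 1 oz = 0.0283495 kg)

7150 kWh/short ton × 3600000 J/kWh ÷ 907.185 kg/short ton = 2.83735×10⁷ J/kg
2.83735×10⁷ J/kg ÷ 1.35582 J/ft·lbf × 0.0283495 kg/oz = 593275 ft·lbf/oz

5.93×10⁵ ft·lbf/oz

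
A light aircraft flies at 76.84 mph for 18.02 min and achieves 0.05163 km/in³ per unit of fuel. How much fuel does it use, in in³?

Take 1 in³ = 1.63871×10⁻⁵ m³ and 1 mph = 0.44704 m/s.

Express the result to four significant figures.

719.3 in³

76.84 mph → 34.3506 m/s
18.02 min → 1081.2 s
d = v × t = 34.3506 × 1081.2 = 37139.9 m
0.05163 km/in³ → 3.15065×10⁶ m/m³
V = d / (distance per unit fuel) = 37139.9 / 3.15065×10⁶ = 0.011788 m³
In in³: 0.011788 / 1.63871×10⁻⁵ = 719.346 in³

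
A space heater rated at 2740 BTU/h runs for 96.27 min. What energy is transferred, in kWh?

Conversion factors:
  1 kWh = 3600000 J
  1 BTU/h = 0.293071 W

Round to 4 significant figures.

2740 BTU/h × 0.293071 → 803.015 W
96.27 min × 60 → 5776.2 s
E = P × t = 803.015 W × 5776.2 s = 4.63838×10⁶ J
4.63838×10⁶ J ÷ (3600000 J/kWh) = 1.28844 kWh

1.288 kWh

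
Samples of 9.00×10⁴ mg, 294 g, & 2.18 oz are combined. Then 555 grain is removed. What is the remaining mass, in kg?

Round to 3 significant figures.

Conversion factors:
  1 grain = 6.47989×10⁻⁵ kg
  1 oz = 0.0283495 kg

0.410 kg

9.00×10⁴ mg × 10⁻⁶ → 0.09 kg
294 g × 0.001 → 0.294 kg
2.18 oz × 0.0283495 → 0.0618019 kg
555 grain × 6.47989×10⁻⁵ → 0.0359634 kg
Result: 0.09 + 0.294 + 0.0618019 − 0.0359634 = 0.409838 kg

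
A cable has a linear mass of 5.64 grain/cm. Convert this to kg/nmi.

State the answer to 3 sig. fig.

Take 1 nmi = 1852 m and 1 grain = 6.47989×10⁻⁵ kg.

67.7 kg/nmi

5.64 grain/cm × 6.47989×10⁻⁵ kg/grain ÷ 0.01 m/cm = 0.0365466 kg/m
0.0365466 kg/m × 1852 m/nmi = 67.6843 kg/nmi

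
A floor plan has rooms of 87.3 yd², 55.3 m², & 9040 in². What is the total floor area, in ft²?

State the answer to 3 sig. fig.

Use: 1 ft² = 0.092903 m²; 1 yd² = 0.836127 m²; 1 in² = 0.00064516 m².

87.3 yd² × 0.836127 = 72.9939 m²
55.3 m² (already m²)
9040 in² × 0.00064516 = 5.83225 m²
Total: 72.9939 + 55.3 + 5.83225 = 134.126 m²
In ft²: 134.126 / 0.092903 = 1443.72 ft²

1440 ft²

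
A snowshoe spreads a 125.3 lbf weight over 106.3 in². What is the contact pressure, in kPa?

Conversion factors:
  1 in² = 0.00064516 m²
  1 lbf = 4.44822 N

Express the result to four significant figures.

8.127 kPa

125.3 lbf × 4.44822 → 557.362 N
106.3 in² × 0.00064516 → 0.0685805 m²
P = F / A = 557.362 N / 0.0685805 m² = 8127.12 Pa
8127.12 Pa ÷ (1000 Pa/kPa) = 8.12712 kPa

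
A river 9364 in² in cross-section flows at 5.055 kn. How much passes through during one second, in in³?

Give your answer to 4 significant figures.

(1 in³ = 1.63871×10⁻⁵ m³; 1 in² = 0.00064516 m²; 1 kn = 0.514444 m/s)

9.587×10⁵ in³

5.055 kn × 0.514444 = 2.60051 m/s
9364 in² × 0.00064516 = 6.04128 m²
V = v × A × t = 2.60051 m/s × 6.04128 m² × 1 s = 15.7104 m³
15.7104 m³ ÷ (1.63871×10⁻⁵ m³/in³) = 958705 in³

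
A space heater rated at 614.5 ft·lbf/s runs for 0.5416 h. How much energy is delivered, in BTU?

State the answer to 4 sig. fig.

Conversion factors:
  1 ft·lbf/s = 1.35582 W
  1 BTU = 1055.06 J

614.5 ft·lbf/s × 1.35582 = 833.151 W
0.5416 h × 3600 = 1949.76 s
E = P × t = 833.151 W × 1949.76 s = 1.62444×10⁶ J
1.62444×10⁶ J ÷ (1055.06 J/BTU) = 1539.67 BTU

1540 BTU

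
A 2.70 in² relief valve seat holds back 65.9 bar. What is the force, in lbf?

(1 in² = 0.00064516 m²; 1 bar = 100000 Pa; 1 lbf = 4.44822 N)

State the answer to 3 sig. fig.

2580 lbf

65.9 bar × 100000 = 6.59×10⁶ Pa
2.70 in² × 0.00064516 = 0.00174193 m²
F = P × A = 6.59×10⁶ Pa × 0.00174193 m² = 11479.3 N
11479.3 N ÷ (4.44822 N/lbf) = 2580.65 lbf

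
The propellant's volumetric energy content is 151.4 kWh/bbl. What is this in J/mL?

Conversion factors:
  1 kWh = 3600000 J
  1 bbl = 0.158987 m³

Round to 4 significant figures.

151.4 kWh/bbl × 3600000 J/kWh ÷ 0.158987 m³/bbl = 3.4282×10⁹ J/m³
3.4282×10⁹ J/m³ × 10⁻⁶ m³/mL = 3428.2 J/mL

3428 J/mL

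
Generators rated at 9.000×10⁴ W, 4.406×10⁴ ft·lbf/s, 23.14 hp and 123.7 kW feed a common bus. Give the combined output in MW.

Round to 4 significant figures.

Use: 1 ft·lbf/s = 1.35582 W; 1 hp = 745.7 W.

9.000×10⁴ W (already W)
4.406×10⁴ ft·lbf/s × 1.35582 = 59737.4 W
23.14 hp × 745.7 = 17255.5 W
123.7 kW × 1000 = 123700 W
Sum: 90000 + 59737.4 + 17255.5 + 123700 = 290693 W
In MW: 290693 / 1000000 = 0.290693 MW

0.2907 MW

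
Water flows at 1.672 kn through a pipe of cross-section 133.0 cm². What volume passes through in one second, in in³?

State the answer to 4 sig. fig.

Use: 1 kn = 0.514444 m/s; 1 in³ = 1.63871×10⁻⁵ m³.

698.1 in³

1.672 kn × 0.514444 = 0.86015 m/s
133.0 cm² × 0.0001 = 0.0133 m²
V = v × A × t = 0.86015 m/s × 0.0133 m² × 1 s = 0.01144 m³
0.01144 m³ ÷ (1.63871×10⁻⁵ m³/in³) = 698.11 in³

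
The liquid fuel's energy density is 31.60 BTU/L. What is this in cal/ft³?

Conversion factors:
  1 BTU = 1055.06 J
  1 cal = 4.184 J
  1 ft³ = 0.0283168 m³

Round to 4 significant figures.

2.256×10⁵ cal/ft³

31.60 BTU/L × 1055.06 J/BTU ÷ 0.001 m³/L = 3.33399×10⁷ J/m³
3.33399×10⁷ J/m³ ÷ 4.184 J/cal × 0.0283168 m³/ft³ = 225640 cal/ft³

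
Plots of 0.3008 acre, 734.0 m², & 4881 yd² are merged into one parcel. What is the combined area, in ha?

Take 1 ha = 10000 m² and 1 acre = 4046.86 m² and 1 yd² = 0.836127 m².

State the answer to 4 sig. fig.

0.6032 ha

0.3008 acre × 4046.86 = 1217.3 m²
734.0 m² (already m²)
4881 yd² × 0.836127 = 4081.14 m²
Sum: 1217.3 + 734 + 4081.14 = 6032.44 m²
In ha: 6032.44 / 10000 = 0.603244 ha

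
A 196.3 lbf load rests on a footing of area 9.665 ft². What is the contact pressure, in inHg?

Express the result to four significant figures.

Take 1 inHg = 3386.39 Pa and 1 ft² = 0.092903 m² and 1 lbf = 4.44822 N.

196.3 lbf × 4.44822 → 873.186 N
9.665 ft² × 0.092903 → 0.897907 m²
P = F / A = 873.186 N / 0.897907 m² = 972.468 Pa
972.468 Pa ÷ (3386.39 Pa/inHg) = 0.28717 inHg

0.2872 inHg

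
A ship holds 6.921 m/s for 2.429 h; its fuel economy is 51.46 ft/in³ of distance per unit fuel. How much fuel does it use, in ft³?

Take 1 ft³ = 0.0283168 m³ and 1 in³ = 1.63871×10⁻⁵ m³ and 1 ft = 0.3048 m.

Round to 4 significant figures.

2.233 ft³

2.429 h → 8744.4 s
d = v × t = 6.921 × 8744.4 = 60520 m
51.46 ft/in³ → 957156 m/m³
V = d / (distance per unit fuel) = 60520 / 957156 = 0.063229 m³
In ft³: 0.063229 / 0.0283168 = 2.23291 ft³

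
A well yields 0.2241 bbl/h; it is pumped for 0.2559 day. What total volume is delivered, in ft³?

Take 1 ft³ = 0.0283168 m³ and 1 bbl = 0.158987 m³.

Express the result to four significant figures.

0.2241 bbl/h → 9.89694×10⁻⁶ m³/s
0.2559 day → 22109.8 s
V = Q × t = 9.89694×10⁻⁶ × 22109.8 = 0.218819 m³
In ft³: 0.218819 / 0.0283168 = 7.72753 ft³

7.728 ft³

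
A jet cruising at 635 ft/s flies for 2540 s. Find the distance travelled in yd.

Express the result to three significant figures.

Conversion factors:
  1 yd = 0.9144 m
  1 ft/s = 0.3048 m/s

635 ft/s × 0.3048 = 193.548 m/s
d = v × t = 193.548 m/s × 2540 s = 491612 m
491612 m ÷ (0.9144 m/yd) = 537633 yd

5.38×10⁵ yd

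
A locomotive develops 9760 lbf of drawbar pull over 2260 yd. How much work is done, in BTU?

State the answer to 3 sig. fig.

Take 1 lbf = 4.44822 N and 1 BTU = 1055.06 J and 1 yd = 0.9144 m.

8.50×10⁴ BTU

9760 lbf × 4.44822 → 43414.6 N
2260 yd × 0.9144 → 2066.54 m
W = F × d = 43414.6 N × 2066.54 m = 8.9718×10⁷ J
8.9718×10⁷ J ÷ (1055.06 J/BTU) = 85035.9 BTU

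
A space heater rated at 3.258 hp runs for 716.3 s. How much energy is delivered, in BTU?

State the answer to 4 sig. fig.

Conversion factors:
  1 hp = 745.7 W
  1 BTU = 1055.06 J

1649 BTU

3.258 hp × 745.7 = 2429.49 W
E = P × t = 2429.49 W × 716.3 s = 1.74024×10⁶ J
1.74024×10⁶ J ÷ (1055.06 J/BTU) = 1649.42 BTU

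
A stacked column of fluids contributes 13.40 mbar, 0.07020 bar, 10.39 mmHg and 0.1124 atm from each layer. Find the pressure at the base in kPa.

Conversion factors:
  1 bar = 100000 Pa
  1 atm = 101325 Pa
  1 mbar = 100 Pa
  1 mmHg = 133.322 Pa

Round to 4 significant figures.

13.40 mbar × 100 = 1340 Pa
0.07020 bar × 100000 = 7020 Pa
10.39 mmHg × 133.322 = 1385.22 Pa
0.1124 atm × 101325 = 11388.9 Pa
Total: 1340 + 7020 + 1385.22 + 11388.9 = 21134.1 Pa
In kPa: 21134.1 / 1000 = 21.1341 kPa

21.13 kPa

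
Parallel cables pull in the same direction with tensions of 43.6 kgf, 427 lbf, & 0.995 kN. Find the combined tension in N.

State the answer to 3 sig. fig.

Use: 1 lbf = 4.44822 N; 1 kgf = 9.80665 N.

43.6 kgf × 9.80665 = 427.57 N
427 lbf × 4.44822 = 1899.39 N
0.995 kN × 1000 = 995 N
Total: 427.57 + 1899.39 + 995 = 3321.96 N

3320 N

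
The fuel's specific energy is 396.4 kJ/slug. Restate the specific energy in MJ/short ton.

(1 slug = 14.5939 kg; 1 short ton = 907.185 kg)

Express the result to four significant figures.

24.64 MJ/short ton

396.4 kJ/slug × 1000 J/kJ ÷ 14.5939 kg/slug = 27162 J/kg
27162 J/kg ÷ 1000000 J/MJ × 907.185 kg/short ton = 24.641 MJ/short ton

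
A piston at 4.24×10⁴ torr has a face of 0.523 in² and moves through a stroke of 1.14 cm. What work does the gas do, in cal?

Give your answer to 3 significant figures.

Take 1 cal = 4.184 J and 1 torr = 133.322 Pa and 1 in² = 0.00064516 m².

5.20 cal

4.24×10⁴ torr → 5.65285×10⁶ Pa
0.523 in² → 3.37419×10⁻⁴ m²
F = P × A = 5.65285×10⁶ × 3.37419×10⁻⁴ = 1907.38 N
1.14 cm → 0.0114 m
W = F × d = 1907.38 × 0.0114 = 21.7441 J
In cal: 21.7441 / 4.184 = 5.19696 cal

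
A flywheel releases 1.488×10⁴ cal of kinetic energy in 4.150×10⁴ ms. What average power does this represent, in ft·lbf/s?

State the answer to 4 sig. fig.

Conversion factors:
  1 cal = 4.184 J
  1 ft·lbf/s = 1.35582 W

1106 ft·lbf/s

1.488×10⁴ cal × 4.184 = 62257.9 J
4.150×10⁴ ms × 0.001 = 41.5 s
P = E / t = 62257.9 J / 41.5 s = 1500.19 W
1500.19 W ÷ (1.35582 W/ft·lbf/s) = 1106.48 ft·lbf/s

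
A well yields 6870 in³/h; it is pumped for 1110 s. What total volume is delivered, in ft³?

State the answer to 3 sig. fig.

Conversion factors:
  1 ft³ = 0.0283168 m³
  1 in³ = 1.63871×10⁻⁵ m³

6870 in³/h → 3.1272×10⁻⁵ m³/s
V = Q × t = 3.1272×10⁻⁵ × 1110 = 0.0347119 m³
In ft³: 0.0347119 / 0.0283168 = 1.22584 ft³

1.23 ft³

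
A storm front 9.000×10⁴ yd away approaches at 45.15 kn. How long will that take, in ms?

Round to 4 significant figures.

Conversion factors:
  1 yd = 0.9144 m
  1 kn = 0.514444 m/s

3.543×10⁶ ms

9.000×10⁴ yd × 0.9144 → 82296 m
45.15 kn × 0.514444 → 23.2271 m/s
t = d / v = 82296 m / 23.2271 m/s = 3543.1 s
3543.1 s ÷ (0.001 s/ms) = 3.5431×10⁶ ms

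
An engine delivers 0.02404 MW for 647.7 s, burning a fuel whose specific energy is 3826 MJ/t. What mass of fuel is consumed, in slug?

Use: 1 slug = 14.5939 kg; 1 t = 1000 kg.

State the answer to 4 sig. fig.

0.02404 MW → 24040 W
E = P × t = 24040 × 647.7 = 1.55707×10⁷ J
3826 MJ/t → 3.826×10⁶ J/kg
m = E / e_s = 1.55707×10⁷ / 3.826×10⁶ = 4.06971 kg
In slug: 4.06971 / 14.5939 = 0.278864 slug

0.2789 slug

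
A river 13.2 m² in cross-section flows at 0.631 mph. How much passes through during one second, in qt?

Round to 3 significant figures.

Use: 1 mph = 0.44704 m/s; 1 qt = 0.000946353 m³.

3930 qt

0.631 mph × 0.44704 → 0.282082 m/s
V = v × A × t = 0.282082 m/s × 13.2 m² × 1 s = 3.72348 m³
3.72348 m³ ÷ (0.000946353 m³/qt) = 3934.56 qt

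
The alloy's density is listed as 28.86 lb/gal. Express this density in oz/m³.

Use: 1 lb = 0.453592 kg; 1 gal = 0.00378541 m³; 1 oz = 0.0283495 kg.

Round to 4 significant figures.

28.86 lb/gal × 0.453592 kg/lb ÷ 0.00378541 m³/gal = 3458.19 kg/m³
3458.19 kg/m³ ÷ 0.0283495 kg/oz = 121984 oz/m³

1.220×10⁵ oz/m³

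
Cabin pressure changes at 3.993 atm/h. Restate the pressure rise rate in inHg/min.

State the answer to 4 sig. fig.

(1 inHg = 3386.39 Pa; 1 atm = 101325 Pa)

3.993 atm/h × 101325 Pa/atm ÷ 3600 s/h = 112.386 Pa/s
112.386 Pa/s ÷ 3386.39 Pa/inHg × 60 s/min = 1.99125 inHg/min

1.991 inHg/min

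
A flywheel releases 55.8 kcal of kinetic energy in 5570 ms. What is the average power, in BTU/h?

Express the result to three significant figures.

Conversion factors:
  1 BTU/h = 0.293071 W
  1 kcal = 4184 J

55.8 kcal × 4184 = 233467 J
5570 ms × 0.001 = 5.57 s
P = E / t = 233467 J / 5.57 s = 41915.1 W
41915.1 W ÷ (0.293071 W/BTU/h) = 143020 BTU/h

1.43×10⁵ BTU/h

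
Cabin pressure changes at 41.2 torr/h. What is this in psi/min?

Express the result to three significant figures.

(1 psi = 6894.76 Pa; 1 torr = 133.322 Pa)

41.2 torr/h × 133.322 Pa/torr ÷ 3600 s/h = 1.5258 Pa/s
1.5258 Pa/s ÷ 6894.76 Pa/psi × 60 s/min = 0.0132779 psi/min

0.0133 psi/min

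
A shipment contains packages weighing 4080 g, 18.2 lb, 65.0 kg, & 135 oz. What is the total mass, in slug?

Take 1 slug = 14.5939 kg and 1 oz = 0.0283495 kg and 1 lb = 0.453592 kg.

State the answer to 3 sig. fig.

5.56 slug

4080 g × 0.001 = 4.08 kg
18.2 lb × 0.453592 = 8.25537 kg
65.0 kg (already kg)
135 oz × 0.0283495 = 3.82718 kg
Total: 4.08 + 8.25537 + 65 + 3.82718 = 81.1626 kg
In slug: 81.1626 / 14.5939 = 5.56141 slug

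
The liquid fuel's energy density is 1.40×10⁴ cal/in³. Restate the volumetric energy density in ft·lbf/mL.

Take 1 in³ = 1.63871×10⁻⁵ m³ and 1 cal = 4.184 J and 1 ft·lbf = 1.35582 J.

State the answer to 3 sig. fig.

2640 ft·lbf/mL

1.40×10⁴ cal/in³ × 4.184 J/cal ÷ 1.63871×10⁻⁵ m³/in³ = 3.57452×10⁹ J/m³
3.57452×10⁹ J/m³ ÷ 1.35582 J/ft·lbf × 10⁻⁶ m³/mL = 2636.43 ft·lbf/mL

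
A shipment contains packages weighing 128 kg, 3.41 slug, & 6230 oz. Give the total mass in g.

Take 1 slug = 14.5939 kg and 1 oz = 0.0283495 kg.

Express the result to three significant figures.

3.54×10⁵ g

128 kg (already kg)
3.41 slug × 14.5939 = 49.7652 kg
6230 oz × 0.0283495 = 176.617 kg
Combined: 128 + 49.7652 + 176.617 = 354.382 kg
In g: 354.382 / 0.001 = 354382 g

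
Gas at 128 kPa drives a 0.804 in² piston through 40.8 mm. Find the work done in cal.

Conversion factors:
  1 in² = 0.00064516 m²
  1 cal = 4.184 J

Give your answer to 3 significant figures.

128 kPa → 128000 Pa
0.804 in² → 5.18709×10⁻⁴ m²
F = P × A = 128000 × 5.18709×10⁻⁴ = 66.3948 N
40.8 mm → 0.0408 m
W = F × d = 66.3948 × 0.0408 = 2.70891 J
In cal: 2.70891 / 4.184 = 0.647445 cal

0.647 cal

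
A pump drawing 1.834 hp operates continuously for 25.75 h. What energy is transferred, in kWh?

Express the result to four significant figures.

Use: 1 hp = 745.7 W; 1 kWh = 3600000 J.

1.834 hp × 745.7 → 1367.61 W
25.75 h × 3600 → 92700 s
E = P × t = 1367.61 W × 92700 s = 1.26777×10⁸ J
1.26777×10⁸ J ÷ (3600000 J/kWh) = 35.2158 kWh

35.22 kWh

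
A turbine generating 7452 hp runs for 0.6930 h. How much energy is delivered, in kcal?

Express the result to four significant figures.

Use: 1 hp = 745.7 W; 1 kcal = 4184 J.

7452 hp × 745.7 → 5.55696×10⁶ W
0.6930 h × 3600 → 2494.8 s
E = P × t = 5.55696×10⁶ W × 2494.8 s = 1.38635×10¹⁰ J
1.38635×10¹⁰ J ÷ (4184 J/kcal) = 3.31346×10⁶ kcal

3.313×10⁶ kcal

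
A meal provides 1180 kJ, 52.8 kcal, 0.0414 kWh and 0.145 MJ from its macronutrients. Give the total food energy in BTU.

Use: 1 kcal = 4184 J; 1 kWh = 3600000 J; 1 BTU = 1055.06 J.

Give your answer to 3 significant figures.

1180 kJ × 1000 → 1.18×10⁶ J
52.8 kcal × 4184 → 220915 J
0.0414 kWh × 3600000 → 149040 J
0.145 MJ × 1000000 → 145000 J
Combined: 1.18×10⁶ + 220915 + 149040 + 145000 = 1.69496×10⁶ J
In BTU: 1.69496×10⁶ / 1055.06 = 1606.51 BTU

1610 BTU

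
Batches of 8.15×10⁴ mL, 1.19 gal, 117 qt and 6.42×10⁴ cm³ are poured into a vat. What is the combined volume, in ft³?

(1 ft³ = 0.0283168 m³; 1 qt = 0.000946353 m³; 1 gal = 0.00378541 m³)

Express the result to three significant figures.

9.21 ft³

8.15×10⁴ mL × 10⁻⁶ → 0.0815 m³
1.19 gal × 0.00378541 → 0.00450464 m³
117 qt × 0.000946353 → 0.110723 m³
6.42×10⁴ cm³ × 10⁻⁶ → 0.0642 m³
Combined: 0.0815 + 0.00450464 + 0.110723 + 0.0642 = 0.260928 m³
In ft³: 0.260928 / 0.0283168 = 9.2146 ft³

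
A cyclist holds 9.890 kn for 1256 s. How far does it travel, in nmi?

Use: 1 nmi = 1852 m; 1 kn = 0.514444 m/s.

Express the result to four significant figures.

3.451 nmi

9.890 kn × 0.514444 = 5.08785 m/s
d = v × t = 5.08785 m/s × 1256 s = 6390.34 m
6390.34 m ÷ (1852 m/nmi) = 3.45051 nmi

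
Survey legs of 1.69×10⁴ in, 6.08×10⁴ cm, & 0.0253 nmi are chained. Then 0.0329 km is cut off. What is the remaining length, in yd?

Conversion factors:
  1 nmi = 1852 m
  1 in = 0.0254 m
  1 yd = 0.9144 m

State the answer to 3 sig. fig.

1150 yd

1.69×10⁴ in × 0.0254 = 429.26 m
6.08×10⁴ cm × 0.01 = 608 m
0.0253 nmi × 1852 = 46.8556 m
0.0329 km × 1000 = 32.9 m
Net: 429.26 + 608 + 46.8556 − 32.9 = 1051.22 m
In yd: 1051.22 / 0.9144 = 1149.63 yd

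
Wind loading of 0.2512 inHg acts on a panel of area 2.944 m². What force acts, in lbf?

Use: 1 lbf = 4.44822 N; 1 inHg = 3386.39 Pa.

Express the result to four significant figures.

0.2512 inHg × 3386.39 → 850.661 Pa
F = P × A = 850.661 Pa × 2.944 m² = 2504.35 N
2504.35 N ÷ (4.44822 N/lbf) = 563 lbf

563.0 lbf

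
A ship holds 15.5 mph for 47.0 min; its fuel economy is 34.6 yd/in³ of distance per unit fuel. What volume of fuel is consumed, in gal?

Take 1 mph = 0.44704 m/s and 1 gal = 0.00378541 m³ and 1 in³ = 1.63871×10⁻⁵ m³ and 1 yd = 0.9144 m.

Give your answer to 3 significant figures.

2.67 gal

15.5 mph → 6.92912 m/s
47.0 min → 2820 s
d = v × t = 6.92912 × 2820 = 19540.1 m
34.6 yd/in³ → 1.93068×10⁶ m/m³
V = d / (distance per unit fuel) = 19540.1 / 1.93068×10⁶ = 0.0101208 m³
In gal: 0.0101208 / 0.00378541 = 2.67363 gal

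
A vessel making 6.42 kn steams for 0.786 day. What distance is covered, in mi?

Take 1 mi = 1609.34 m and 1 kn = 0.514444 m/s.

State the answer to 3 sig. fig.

139 mi

6.42 kn × 0.514444 = 3.30273 m/s
0.786 day × 86400 = 67910.4 s
d = v × t = 3.30273 m/s × 67910.4 s = 224290 m
224290 m ÷ (1609.34 m/mi) = 139.368 mi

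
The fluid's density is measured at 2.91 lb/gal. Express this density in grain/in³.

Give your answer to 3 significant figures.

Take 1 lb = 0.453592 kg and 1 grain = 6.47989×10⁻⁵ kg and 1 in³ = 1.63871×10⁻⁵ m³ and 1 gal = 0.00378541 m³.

88.2 grain/in³

2.91 lb/gal × 0.453592 kg/lb ÷ 0.00378541 m³/gal = 348.695 kg/m³
348.695 kg/m³ ÷ 6.47989×10⁻⁵ kg/grain × 1.63871×10⁻⁵ m³/in³ = 88.182 grain/in³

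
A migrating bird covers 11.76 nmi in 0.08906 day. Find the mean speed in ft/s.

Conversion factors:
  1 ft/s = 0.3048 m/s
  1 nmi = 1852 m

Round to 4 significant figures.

11.76 nmi × 1852 → 21779.5 m
0.08906 day × 86400 → 7694.78 s
v = d / t = 21779.5 m / 7694.78 s = 2.83043 m/s
2.83043 m/s ÷ (0.3048 m/s/ft/s) = 9.28619 ft/s

9.286 ft/s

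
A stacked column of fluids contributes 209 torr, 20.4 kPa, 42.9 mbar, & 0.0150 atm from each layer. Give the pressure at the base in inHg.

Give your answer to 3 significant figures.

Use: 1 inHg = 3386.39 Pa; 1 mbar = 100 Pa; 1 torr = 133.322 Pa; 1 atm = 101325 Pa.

209 torr × 133.322 = 27864.3 Pa
20.4 kPa × 1000 = 20400 Pa
42.9 mbar × 100 = 4290 Pa
0.0150 atm × 101325 = 1519.88 Pa
Total: 27864.3 + 20400 + 4290 + 1519.88 = 54074.2 Pa
In inHg: 54074.2 / 3386.39 = 15.9681 inHg

16.0 inHg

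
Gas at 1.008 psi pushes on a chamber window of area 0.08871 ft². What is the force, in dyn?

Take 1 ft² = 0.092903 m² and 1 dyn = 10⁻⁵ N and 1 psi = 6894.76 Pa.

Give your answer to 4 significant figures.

1.008 psi × 6894.76 = 6949.92 Pa
0.08871 ft² × 0.092903 = 0.00824143 m²
F = P × A = 6949.92 Pa × 0.00824143 m² = 57.2773 N
57.2773 N ÷ (10⁻⁵ N/dyn) = 5.72773×10⁶ dyn

5.728×10⁶ dyn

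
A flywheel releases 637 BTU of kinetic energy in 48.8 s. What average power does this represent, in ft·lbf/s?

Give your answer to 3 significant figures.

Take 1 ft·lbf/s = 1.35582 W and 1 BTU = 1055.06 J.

637 BTU × 1055.06 = 672073 J
P = E / t = 672073 J / 48.8 s = 13772 W
13772 W ÷ (1.35582 W/ft·lbf/s) = 10157.7 ft·lbf/s

1.02×10⁴ ft·lbf/s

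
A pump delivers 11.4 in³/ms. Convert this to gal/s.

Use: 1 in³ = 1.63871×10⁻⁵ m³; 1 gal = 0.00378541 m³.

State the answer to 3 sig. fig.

49.4 gal/s

11.4 in³/ms × 1.63871×10⁻⁵ m³/in³ ÷ 0.001 s/ms = 0.186813 m³/s
0.186813 m³/s ÷ 0.00378541 m³/gal = 49.3508 gal/s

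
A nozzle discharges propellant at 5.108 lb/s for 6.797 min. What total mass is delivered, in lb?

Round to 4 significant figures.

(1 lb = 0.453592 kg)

5.108 lb/s → 2.31695 kg/s
6.797 min → 407.82 s
m = ṁ × t = 2.31695 × 407.82 = 944.899 kg
In lb: 944.899 / 0.453592 = 2083.15 lb

2083 lb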